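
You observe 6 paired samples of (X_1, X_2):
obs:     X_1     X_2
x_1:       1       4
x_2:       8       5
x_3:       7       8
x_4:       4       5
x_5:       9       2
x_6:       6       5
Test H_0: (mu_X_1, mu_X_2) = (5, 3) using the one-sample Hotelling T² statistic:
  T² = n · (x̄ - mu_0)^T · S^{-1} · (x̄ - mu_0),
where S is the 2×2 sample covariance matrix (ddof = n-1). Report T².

Step 1 — sample mean vector:
  mean(X_1) = (1 + 8 + 7 + 4 + 9 + 6) / 6 = 35/6 = 5.8333
  mean(X_2) = (4 + 5 + 8 + 5 + 2 + 5) / 6 = 29/6 = 4.8333
  x̄ = (5.8333, 4.8333),  deviation x̄ - mu_0 = (5.8333, 4.8333) - (5, 3) = (0.8333, 1.8333).

Step 2 — sample covariance matrix, S[i,j] = (1/(n-1)) · Σ_k (x_{k,i} - mean_i) · (x_{k,j} - mean_j), divisor n-1 = 5:
  S[X_1,X_1] = ((-4.8333)·(-4.8333) + (2.1667)·(2.1667) + (1.1667)·(1.1667) + (-1.8333)·(-1.8333) + (3.1667)·(3.1667) + (0.1667)·(0.1667)) / 5 = 42.8333/5 = 8.5667
  S[X_1,X_2] = ((-4.8333)·(-0.8333) + (2.1667)·(0.1667) + (1.1667)·(3.1667) + (-1.8333)·(0.1667) + (3.1667)·(-2.8333) + (0.1667)·(0.1667)) / 5 = -1.1667/5 = -0.2333
  S[X_2,X_2] = ((-0.8333)·(-0.8333) + (0.1667)·(0.1667) + (3.1667)·(3.1667) + (0.1667)·(0.1667) + (-2.8333)·(-2.8333) + (0.1667)·(0.1667)) / 5 = 18.8333/5 = 3.7667
  S = [[8.5667, -0.2333],
 [-0.2333, 3.7667]].

Step 3 — invert S. det(S) = 8.5667·3.7667 - (-0.2333)² = 32.2133.
  S^{-1} = (1/det) · [[d, -b], [-b, a]] = [[0.1169, 0.0072],
 [0.0072, 0.2659]].

Step 4 — quadratic form (x̄ - mu_0)^T · S^{-1} · (x̄ - mu_0):
  S^{-1} · (x̄ - mu_0) = (0.1107, 0.4936),
  (x̄ - mu_0)^T · [...] = (0.8333)·(0.1107) + (1.8333)·(0.4936) = 0.9972.

Step 5 — scale by n: T² = 6 · 0.9972 = 5.983.

T² ≈ 5.983


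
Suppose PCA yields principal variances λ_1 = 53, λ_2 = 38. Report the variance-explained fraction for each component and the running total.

Step 1 — total variance = trace(Sigma) = Σ λ_i = 53 + 38 = 91.

Step 2 — fraction explained by component i = λ_i / Σ λ:
  PC1: 53/91 = 0.5824
  PC2: 38/91 = 0.4176

Step 3 — cumulative fraction after k components = (λ_1 + ... + λ_k) / Σ λ:
  k = 1: 53/91 = 0.5824
  k = 2: (53 + 38)/91 = 91/91 = 1

Summary (fraction, with percent):

explained: PC1 0.5824 (58.24%), PC2 0.4176 (41.76%);  cumulative: 0.5824, 1


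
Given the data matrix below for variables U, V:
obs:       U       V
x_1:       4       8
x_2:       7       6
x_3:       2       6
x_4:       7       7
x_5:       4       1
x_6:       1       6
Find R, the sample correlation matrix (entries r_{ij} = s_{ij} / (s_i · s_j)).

Step 1 — column means:
  mean(U) = (4 + 7 + 2 + 7 + 4 + 1) / 6 = 25/6 = 4.1667
  mean(V) = (8 + 6 + 6 + 7 + 1 + 6) / 6 = 34/6 = 5.6667

Step 2 — sample variances and covariances s[i,j] = (1/(n-1)) · Σ_k (x_{k,i} - mean_i) · (x_{k,j} - mean_j), with n-1 = 5:
  s[U,U] = ((-0.1667)·(-0.1667) + (2.8333)·(2.8333) + (-2.1667)·(-2.1667) + (2.8333)·(2.8333) + (-0.1667)·(-0.1667) + (-3.1667)·(-3.1667)) / 5 = 30.8333/5 = 6.1667
  s[U,V] = ((-0.1667)·(2.3333) + (2.8333)·(0.3333) + (-2.1667)·(0.3333) + (2.8333)·(1.3333) + (-0.1667)·(-4.6667) + (-3.1667)·(0.3333)) / 5 = 3.3333/5 = 0.6667
  s[V,V] = ((2.3333)·(2.3333) + (0.3333)·(0.3333) + (0.3333)·(0.3333) + (1.3333)·(1.3333) + (-4.6667)·(-4.6667) + (0.3333)·(0.3333)) / 5 = 29.3333/5 = 5.8667
  Sample standard deviations s_i = √(s[i,i]):
  s(U) = √(6.1667) = 2.4833
  s(V) = √(5.8667) = 2.4221

Step 3 — r_{ij} = s_{ij} / (s_i · s_j):
  r[U,U] = 1 (diagonal).
  r[U,V] = 0.6667 / (2.4833 · 2.4221) = 0.6667 / 6.0148 = 0.1108
  r[V,V] = 1 (diagonal).

R is symmetric with unit diagonal. Assembling:

R = [[1, 0.1108],
 [0.1108, 1]]


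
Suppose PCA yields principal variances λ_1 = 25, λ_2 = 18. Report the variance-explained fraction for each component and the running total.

Step 1 — total variance = trace(Sigma) = Σ λ_i = 25 + 18 = 43.

Step 2 — fraction explained by component i = λ_i / Σ λ:
  PC1: 25/43 = 0.5814
  PC2: 18/43 = 0.4186

Step 3 — cumulative fraction after k components = (λ_1 + ... + λ_k) / Σ λ:
  k = 1: 25/43 = 0.5814
  k = 2: (25 + 18)/43 = 43/43 = 1

Summary (fraction, with percent):

explained: PC1 0.5814 (58.14%), PC2 0.4186 (41.86%);  cumulative: 0.5814, 1


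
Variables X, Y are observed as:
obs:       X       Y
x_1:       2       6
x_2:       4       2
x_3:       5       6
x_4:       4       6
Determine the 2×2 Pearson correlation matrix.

Step 1 — column means:
  mean(X) = (2 + 4 + 5 + 4) / 4 = 15/4 = 3.75
  mean(Y) = (6 + 2 + 6 + 6) / 4 = 20/4 = 5

Step 2 — sample variances and covariances s[i,j] = (1/(n-1)) · Σ_k (x_{k,i} - mean_i) · (x_{k,j} - mean_j), with n-1 = 3:
  s[X,X] = ((-1.75)·(-1.75) + (0.25)·(0.25) + (1.25)·(1.25) + (0.25)·(0.25)) / 3 = 4.75/3 = 1.5833
  s[X,Y] = ((-1.75)·(1) + (0.25)·(-3) + (1.25)·(1) + (0.25)·(1)) / 3 = -1/3 = -0.3333
  s[Y,Y] = ((1)·(1) + (-3)·(-3) + (1)·(1) + (1)·(1)) / 3 = 12/3 = 4
  Sample standard deviations s_i = √(s[i,i]):
  s(X) = √(1.5833) = 1.2583
  s(Y) = √(4) = 2

Step 3 — r_{ij} = s_{ij} / (s_i · s_j):
  r[X,X] = 1 (diagonal).
  r[X,Y] = -0.3333 / (1.2583 · 2) = -0.3333 / 2.5166 = -0.1325
  r[Y,Y] = 1 (diagonal).

R is symmetric with unit diagonal. Assembling:

R = [[1, -0.1325],
 [-0.1325, 1]]


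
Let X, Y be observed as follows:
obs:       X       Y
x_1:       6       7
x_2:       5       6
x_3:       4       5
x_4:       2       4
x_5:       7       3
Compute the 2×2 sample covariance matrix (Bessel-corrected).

Step 1 — column means:
  mean(X) = (6 + 5 + 4 + 2 + 7) / 5 = 24/5 = 4.8
  mean(Y) = (7 + 6 + 5 + 4 + 3) / 5 = 25/5 = 5

Step 2 — sample covariance S[i,j] = (1/(n-1)) · Σ_k (x_{k,i} - mean_i) · (x_{k,j} - mean_j), with n-1 = 4.
  S[X,X] = ((1.2)·(1.2) + (0.2)·(0.2) + (-0.8)·(-0.8) + (-2.8)·(-2.8) + (2.2)·(2.2)) / 4 = 14.8/4 = 3.7
  S[X,Y] = ((1.2)·(2) + (0.2)·(1) + (-0.8)·(0) + (-2.8)·(-1) + (2.2)·(-2)) / 4 = 1/4 = 0.25
  S[Y,Y] = ((2)·(2) + (1)·(1) + (0)·(0) + (-1)·(-1) + (-2)·(-2)) / 4 = 10/4 = 2.5

S is symmetric (S[j,i] = S[i,j]). Assembling:

S = [[3.7, 0.25],
 [0.25, 2.5]]


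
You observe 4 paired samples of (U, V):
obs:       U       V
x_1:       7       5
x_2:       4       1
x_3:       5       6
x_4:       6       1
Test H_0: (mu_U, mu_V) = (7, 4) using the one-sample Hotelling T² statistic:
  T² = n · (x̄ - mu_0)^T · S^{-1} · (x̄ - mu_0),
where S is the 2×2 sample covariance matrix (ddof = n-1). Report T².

Step 1 — sample mean vector:
  mean(U) = (7 + 4 + 5 + 6) / 4 = 22/4 = 5.5
  mean(V) = (5 + 1 + 6 + 1) / 4 = 13/4 = 3.25
  x̄ = (5.5, 3.25),  deviation x̄ - mu_0 = (5.5, 3.25) - (7, 4) = (-1.5, -0.75).

Step 2 — sample covariance matrix, S[i,j] = (1/(n-1)) · Σ_k (x_{k,i} - mean_i) · (x_{k,j} - mean_j), divisor n-1 = 3:
  S[U,U] = ((1.5)·(1.5) + (-1.5)·(-1.5) + (-0.5)·(-0.5) + (0.5)·(0.5)) / 3 = 5/3 = 1.6667
  S[U,V] = ((1.5)·(1.75) + (-1.5)·(-2.25) + (-0.5)·(2.75) + (0.5)·(-2.25)) / 3 = 3.5/3 = 1.1667
  S[V,V] = ((1.75)·(1.75) + (-2.25)·(-2.25) + (2.75)·(2.75) + (-2.25)·(-2.25)) / 3 = 20.75/3 = 6.9167
  S = [[1.6667, 1.1667],
 [1.1667, 6.9167]].

Step 3 — invert S. det(S) = 1.6667·6.9167 - (1.1667)² = 10.1667.
  S^{-1} = (1/det) · [[d, -b], [-b, a]] = [[0.6803, -0.1148],
 [-0.1148, 0.1639]].

Step 4 — quadratic form (x̄ - mu_0)^T · S^{-1} · (x̄ - mu_0):
  S^{-1} · (x̄ - mu_0) = (-0.9344, 0.0492),
  (x̄ - mu_0)^T · [...] = (-1.5)·(-0.9344) + (-0.75)·(0.0492) = 1.3648.

Step 5 — scale by n: T² = 4 · 1.3648 = 5.459.

T² ≈ 5.459


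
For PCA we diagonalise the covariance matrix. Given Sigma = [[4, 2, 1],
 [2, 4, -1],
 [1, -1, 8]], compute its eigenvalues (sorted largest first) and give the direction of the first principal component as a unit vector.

Step 1 — characteristic polynomial p(λ) = det(λI - Sigma) = λ³ - tr·λ² + c_1·λ - det, where tr = trace, c_1 = sum of the principal 2×2 minors, det = det(Sigma):
  tr = 4 + 4 + 8 = 16,
  c_1 = (4·4 - (2)²) + (4·8 - (1)²) + (4·8 - (-1)²) = 12 + 31 + 31 = 74,
  det = 4·(4·8 - (-1)²) - (2)·((2)·8 - (-1)·(1)) + (1)·((2)·(-1) - 4·(1)) = 4·(31) - (2)·(17) + (1)·(-6) = 84.
  So p(λ) = λ³ - 16λ² + 74λ - 84.
Step 2 — look for an integer root (rational root theorem: any rational root is an integer divisor of 84). Testing λ = 6:
  p(6) = 216 - 576 + 444 - 84 = 0  ✓
  Dividing out (λ - 6): p(λ) = (λ - 6)(λ² - 10λ + 14).
Step 3 — remaining eigenvalues from the quadratic λ² - 10λ + 14 = 0:
  Δ = 10² - 4·14 = 100 - 56 = 44,  λ = (10 ± √44)/2 = (10 ± 6.6332)/2 ≈ 8.3166 or 1.6834.
  Sorted: λ_1 = 8.3166,  λ_2 = 6,  λ_3 = 1.6834  (check: sum = 16 = tr ✓).

Step 4 — unit eigenvector for λ_1 ≈ 8.3166: v spans the null space of (Sigma - λ_1 I), whose rows are
  r_1 = (-4.3166, 2, 1),  r_2 = (2, -4.3166, -1),  r_3 = (1, -1, -0.3166).
  v is orthogonal to every row, so take v ∝ r_1 × r_2 = ((2)·(-1) - (1)·(-4.3166), (1)·(2) - (-4.3166)·(-1), (-4.3166)·(-4.3166) - (2)·(2)) ≈ (2.3166, -2.3166, 14.6332).
  Let u = (2.3166, -2.3166, 14.6332).
  ||u|| = √((2.3166)² + (-2.3166)² + (14.6332)²) = √(224.8655) ≈ 14.9955,  v_1 = u/||u|| ≈ (0.1545, -0.1545, 0.9758) (||v_1|| = 1).

λ_1 = 8.3166,  λ_2 = 6,  λ_3 = 1.6834;  v_1 ≈ (0.1545, -0.1545, 0.9758)


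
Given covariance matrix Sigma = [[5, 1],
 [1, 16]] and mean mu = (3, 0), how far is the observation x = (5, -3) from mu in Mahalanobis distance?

Step 1 — centre the observation: (x - mu) = (2, -3).

Step 2 — invert Sigma. det(Sigma) = 5·16 - (1)² = 79.
  Sigma^{-1} = (1/det) · [[d, -b], [-b, a]] = [[0.2025, -0.0127],
 [-0.0127, 0.0633]].

Step 3 — form the quadratic (x - mu)^T · Sigma^{-1} · (x - mu):
  Sigma^{-1} · (x - mu) = (0.443, -0.2152).
  (x - mu)^T · [Sigma^{-1} · (x - mu)] = (2)·(0.443) + (-3)·(-0.2152) = 1.5316.

Step 4 — take square root: d = √(1.5316) ≈ 1.2376.

d(x, mu) = √(1.5316) ≈ 1.2376


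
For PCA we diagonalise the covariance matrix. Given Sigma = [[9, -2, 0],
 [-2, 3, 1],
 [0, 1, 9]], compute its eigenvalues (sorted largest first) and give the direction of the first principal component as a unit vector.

Step 1 — characteristic polynomial p(λ) = det(λI - Sigma) = λ³ - tr·λ² + c_1·λ - det, where tr = trace, c_1 = sum of the principal 2×2 minors, det = det(Sigma):
  tr = 9 + 3 + 9 = 21,
  c_1 = (9·3 - (-2)²) + (9·9 - (0)²) + (3·9 - (1)²) = 23 + 81 + 26 = 130,
  det = 9·(3·9 - (1)²) - (-2)·((-2)·9 - (1)·(0)) + (0)·((-2)·(1) - 3·(0)) = 9·(26) - (-2)·(-18) + (0)·(-2) = 198.
  So p(λ) = λ³ - 21λ² + 130λ - 198.
Step 2 — look for an integer root (rational root theorem: any rational root is an integer divisor of 198). Testing λ = 9:
  p(9) = 729 - 1701 + 1170 - 198 = 0  ✓
  Dividing out (λ - 9): p(λ) = (λ - 9)(λ² - 12λ + 22).
Step 3 — remaining eigenvalues from the quadratic λ² - 12λ + 22 = 0:
  Δ = 12² - 4·22 = 144 - 88 = 56,  λ = (12 ± √56)/2 = (12 ± 7.4833)/2 ≈ 9.7417 or 2.2583.
  Sorted: λ_1 = 9.7417,  λ_2 = 9,  λ_3 = 2.2583  (check: sum = 21 = tr ✓).

Step 4 — unit eigenvector for λ_1 ≈ 9.7417: v spans the null space of (Sigma - λ_1 I), whose rows are
  r_1 = (-0.7417, -2, 0),  r_2 = (-2, -6.7417, 1),  r_3 = (0, 1, -0.7417).
  v is orthogonal to every row, so take v ∝ r_1 × r_2 = ((-2)·(1) - (0)·(-6.7417), (0)·(-2) - (-0.7417)·(1), (-0.7417)·(-6.7417) - (-2)·(-2)) ≈ (-2, 0.7417, 1).
  Rescale (multiply by -1 so the first nonzero entry is positive): u = (2, -0.7417, -1).
  ||u|| = √((2)² + (-0.7417)² + (-1)²) = √(5.5501) ≈ 2.3559,  v_1 = u/||u|| ≈ (0.8489, -0.3148, -0.4245) (||v_1|| = 1).

λ_1 = 9.7417,  λ_2 = 9,  λ_3 = 2.2583;  v_1 ≈ (0.8489, -0.3148, -0.4245)


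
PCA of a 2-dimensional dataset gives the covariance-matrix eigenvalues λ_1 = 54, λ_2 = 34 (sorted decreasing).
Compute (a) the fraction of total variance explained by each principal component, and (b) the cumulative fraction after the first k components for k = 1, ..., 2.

Step 1 — total variance = trace(Sigma) = Σ λ_i = 54 + 34 = 88.

Step 2 — fraction explained by component i = λ_i / Σ λ:
  PC1: 54/88 = 0.6136
  PC2: 34/88 = 0.3864

Step 3 — cumulative fraction after k components = (λ_1 + ... + λ_k) / Σ λ:
  k = 1: 54/88 = 0.6136
  k = 2: (54 + 34)/88 = 88/88 = 1

Summary (fraction, with percent):

explained: PC1 0.6136 (61.36%), PC2 0.3864 (38.64%);  cumulative: 0.6136, 1


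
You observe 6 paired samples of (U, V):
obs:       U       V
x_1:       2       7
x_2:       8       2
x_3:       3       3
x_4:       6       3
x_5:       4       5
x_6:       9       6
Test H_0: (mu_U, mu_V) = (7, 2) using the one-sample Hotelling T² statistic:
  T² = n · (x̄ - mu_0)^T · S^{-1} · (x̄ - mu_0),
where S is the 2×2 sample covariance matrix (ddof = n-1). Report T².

Step 1 — sample mean vector:
  mean(U) = (2 + 8 + 3 + 6 + 4 + 9) / 6 = 32/6 = 5.3333
  mean(V) = (7 + 2 + 3 + 3 + 5 + 6) / 6 = 26/6 = 4.3333
  x̄ = (5.3333, 4.3333),  deviation x̄ - mu_0 = (5.3333, 4.3333) - (7, 2) = (-1.6667, 2.3333).

Step 2 — sample covariance matrix, S[i,j] = (1/(n-1)) · Σ_k (x_{k,i} - mean_i) · (x_{k,j} - mean_j), divisor n-1 = 5:
  S[U,U] = ((-3.3333)·(-3.3333) + (2.6667)·(2.6667) + (-2.3333)·(-2.3333) + (0.6667)·(0.6667) + (-1.3333)·(-1.3333) + (3.6667)·(3.6667)) / 5 = 39.3333/5 = 7.8667
  S[U,V] = ((-3.3333)·(2.6667) + (2.6667)·(-2.3333) + (-2.3333)·(-1.3333) + (0.6667)·(-1.3333) + (-1.3333)·(0.6667) + (3.6667)·(1.6667)) / 5 = -7.6667/5 = -1.5333
  S[V,V] = ((2.6667)·(2.6667) + (-2.3333)·(-2.3333) + (-1.3333)·(-1.3333) + (-1.3333)·(-1.3333) + (0.6667)·(0.6667) + (1.6667)·(1.6667)) / 5 = 19.3333/5 = 3.8667
  S = [[7.8667, -1.5333],
 [-1.5333, 3.8667]].

Step 3 — invert S. det(S) = 7.8667·3.8667 - (-1.5333)² = 28.0667.
  S^{-1} = (1/det) · [[d, -b], [-b, a]] = [[0.1378, 0.0546],
 [0.0546, 0.2803]].

Step 4 — quadratic form (x̄ - mu_0)^T · S^{-1} · (x̄ - mu_0):
  S^{-1} · (x̄ - mu_0) = (-0.1021, 0.5629),
  (x̄ - mu_0)^T · [...] = (-1.6667)·(-0.1021) + (2.3333)·(0.5629) = 1.4838.

Step 5 — scale by n: T² = 6 · 1.4838 = 8.9026.

T² ≈ 8.9026


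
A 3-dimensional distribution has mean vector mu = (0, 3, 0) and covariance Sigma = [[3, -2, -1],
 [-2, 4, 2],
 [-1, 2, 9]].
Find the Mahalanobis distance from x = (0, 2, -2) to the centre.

Step 1 — centre the observation: (x - mu) = (0, -1, -2).

Step 2 — invert Sigma (cofactor / det for 3×3, or solve directly):
  Sigma^{-1} = [[0.5, 0.25, 0],
 [0.25, 0.4062, -0.0625],
 [0, -0.0625, 0.125]].

Step 3 — form the quadratic (x - mu)^T · Sigma^{-1} · (x - mu):
  Sigma^{-1} · (x - mu) = (-0.25, -0.2812, -0.1875).
  (x - mu)^T · [Sigma^{-1} · (x - mu)] = (0)·(-0.25) + (-1)·(-0.2812) + (-2)·(-0.1875) = 0.6562.

Step 4 — take square root: d = √(0.6562) ≈ 0.8101.

d(x, mu) = √(0.6562) ≈ 0.8101


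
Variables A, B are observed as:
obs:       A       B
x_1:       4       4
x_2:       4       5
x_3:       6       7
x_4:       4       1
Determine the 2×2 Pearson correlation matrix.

Step 1 — column means:
  mean(A) = (4 + 4 + 6 + 4) / 4 = 18/4 = 4.5
  mean(B) = (4 + 5 + 7 + 1) / 4 = 17/4 = 4.25

Step 2 — sample variances and covariances s[i,j] = (1/(n-1)) · Σ_k (x_{k,i} - mean_i) · (x_{k,j} - mean_j), with n-1 = 3:
  s[A,A] = ((-0.5)·(-0.5) + (-0.5)·(-0.5) + (1.5)·(1.5) + (-0.5)·(-0.5)) / 3 = 3/3 = 1
  s[A,B] = ((-0.5)·(-0.25) + (-0.5)·(0.75) + (1.5)·(2.75) + (-0.5)·(-3.25)) / 3 = 5.5/3 = 1.8333
  s[B,B] = ((-0.25)·(-0.25) + (0.75)·(0.75) + (2.75)·(2.75) + (-3.25)·(-3.25)) / 3 = 18.75/3 = 6.25
  Sample standard deviations s_i = √(s[i,i]):
  s(A) = √(1) = 1
  s(B) = √(6.25) = 2.5

Step 3 — r_{ij} = s_{ij} / (s_i · s_j):
  r[A,A] = 1 (diagonal).
  r[A,B] = 1.8333 / (1 · 2.5) = 1.8333 / 2.5 = 0.7333
  r[B,B] = 1 (diagonal).

R is symmetric with unit diagonal. Assembling:

R = [[1, 0.7333],
 [0.7333, 1]]


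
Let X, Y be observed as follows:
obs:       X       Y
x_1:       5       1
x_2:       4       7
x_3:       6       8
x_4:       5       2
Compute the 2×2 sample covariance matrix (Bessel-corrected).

Step 1 — column means:
  mean(X) = (5 + 4 + 6 + 5) / 4 = 20/4 = 5
  mean(Y) = (1 + 7 + 8 + 2) / 4 = 18/4 = 4.5

Step 2 — sample covariance S[i,j] = (1/(n-1)) · Σ_k (x_{k,i} - mean_i) · (x_{k,j} - mean_j), with n-1 = 3.
  S[X,X] = ((0)·(0) + (-1)·(-1) + (1)·(1) + (0)·(0)) / 3 = 2/3 = 0.6667
  S[X,Y] = ((0)·(-3.5) + (-1)·(2.5) + (1)·(3.5) + (0)·(-2.5)) / 3 = 1/3 = 0.3333
  S[Y,Y] = ((-3.5)·(-3.5) + (2.5)·(2.5) + (3.5)·(3.5) + (-2.5)·(-2.5)) / 3 = 37/3 = 12.3333

S is symmetric (S[j,i] = S[i,j]). Assembling:

S = [[0.6667, 0.3333],
 [0.3333, 12.3333]]


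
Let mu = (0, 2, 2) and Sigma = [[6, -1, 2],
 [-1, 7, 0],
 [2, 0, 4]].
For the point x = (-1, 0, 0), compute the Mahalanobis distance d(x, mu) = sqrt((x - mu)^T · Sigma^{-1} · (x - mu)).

Step 1 — centre the observation: (x - mu) = (-1, -2, -2).

Step 2 — invert Sigma (cofactor / det for 3×3, or solve directly):
  Sigma^{-1} = [[0.2059, 0.0294, -0.1029],
 [0.0294, 0.1471, -0.0147],
 [-0.1029, -0.0147, 0.3015]].

Step 3 — form the quadratic (x - mu)^T · Sigma^{-1} · (x - mu):
  Sigma^{-1} · (x - mu) = (-0.0588, -0.2941, -0.4706).
  (x - mu)^T · [Sigma^{-1} · (x - mu)] = (-1)·(-0.0588) + (-2)·(-0.2941) + (-2)·(-0.4706) = 1.5882.

Step 4 — take square root: d = √(1.5882) ≈ 1.2603.

d(x, mu) = √(1.5882) ≈ 1.2603


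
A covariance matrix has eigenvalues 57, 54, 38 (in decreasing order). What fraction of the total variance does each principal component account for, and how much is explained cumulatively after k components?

Step 1 — total variance = trace(Sigma) = Σ λ_i = 57 + 54 + 38 = 149.

Step 2 — fraction explained by component i = λ_i / Σ λ:
  PC1: 57/149 = 0.3826
  PC2: 54/149 = 0.3624
  PC3: 38/149 = 0.255

Step 3 — cumulative fraction after k components = (λ_1 + ... + λ_k) / Σ λ:
  k = 1: 57/149 = 0.3826
  k = 2: (57 + 54)/149 = 111/149 = 0.745
  k = 3: (57 + 54 + 38)/149 = 149/149 = 1

Summary (fraction, with percent):

explained: PC1 0.3826 (38.26%), PC2 0.3624 (36.24%), PC3 0.255 (25.5%);  cumulative: 0.3826, 0.745, 1


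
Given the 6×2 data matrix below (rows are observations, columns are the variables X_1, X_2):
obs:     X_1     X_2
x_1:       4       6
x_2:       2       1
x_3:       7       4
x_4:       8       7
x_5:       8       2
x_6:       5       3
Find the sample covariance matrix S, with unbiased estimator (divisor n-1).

Step 1 — column means:
  mean(X_1) = (4 + 2 + 7 + 8 + 8 + 5) / 6 = 34/6 = 5.6667
  mean(X_2) = (6 + 1 + 4 + 7 + 2 + 3) / 6 = 23/6 = 3.8333

Step 2 — sample covariance S[i,j] = (1/(n-1)) · Σ_k (x_{k,i} - mean_i) · (x_{k,j} - mean_j), with n-1 = 5.
  S[X_1,X_1] = ((-1.6667)·(-1.6667) + (-3.6667)·(-3.6667) + (1.3333)·(1.3333) + (2.3333)·(2.3333) + (2.3333)·(2.3333) + (-0.6667)·(-0.6667)) / 5 = 29.3333/5 = 5.8667
  S[X_1,X_2] = ((-1.6667)·(2.1667) + (-3.6667)·(-2.8333) + (1.3333)·(0.1667) + (2.3333)·(3.1667) + (2.3333)·(-1.8333) + (-0.6667)·(-0.8333)) / 5 = 10.6667/5 = 2.1333
  S[X_2,X_2] = ((2.1667)·(2.1667) + (-2.8333)·(-2.8333) + (0.1667)·(0.1667) + (3.1667)·(3.1667) + (-1.8333)·(-1.8333) + (-0.8333)·(-0.8333)) / 5 = 26.8333/5 = 5.3667

S is symmetric (S[j,i] = S[i,j]). Assembling:

S = [[5.8667, 2.1333],
 [2.1333, 5.3667]]


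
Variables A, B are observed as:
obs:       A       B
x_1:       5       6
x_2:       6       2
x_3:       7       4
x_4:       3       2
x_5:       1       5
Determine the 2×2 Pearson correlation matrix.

Step 1 — column means:
  mean(A) = (5 + 6 + 7 + 3 + 1) / 5 = 22/5 = 4.4
  mean(B) = (6 + 2 + 4 + 2 + 5) / 5 = 19/5 = 3.8

Step 2 — sample variances and covariances s[i,j] = (1/(n-1)) · Σ_k (x_{k,i} - mean_i) · (x_{k,j} - mean_j), with n-1 = 4:
  s[A,A] = ((0.6)·(0.6) + (1.6)·(1.6) + (2.6)·(2.6) + (-1.4)·(-1.4) + (-3.4)·(-3.4)) / 4 = 23.2/4 = 5.8
  s[A,B] = ((0.6)·(2.2) + (1.6)·(-1.8) + (2.6)·(0.2) + (-1.4)·(-1.8) + (-3.4)·(1.2)) / 4 = -2.6/4 = -0.65
  s[B,B] = ((2.2)·(2.2) + (-1.8)·(-1.8) + (0.2)·(0.2) + (-1.8)·(-1.8) + (1.2)·(1.2)) / 4 = 12.8/4 = 3.2
  Sample standard deviations s_i = √(s[i,i]):
  s(A) = √(5.8) = 2.4083
  s(B) = √(3.2) = 1.7889

Step 3 — r_{ij} = s_{ij} / (s_i · s_j):
  r[A,A] = 1 (diagonal).
  r[A,B] = -0.65 / (2.4083 · 1.7889) = -0.65 / 4.3081 = -0.1509
  r[B,B] = 1 (diagonal).

R is symmetric with unit diagonal. Assembling:

R = [[1, -0.1509],
 [-0.1509, 1]]


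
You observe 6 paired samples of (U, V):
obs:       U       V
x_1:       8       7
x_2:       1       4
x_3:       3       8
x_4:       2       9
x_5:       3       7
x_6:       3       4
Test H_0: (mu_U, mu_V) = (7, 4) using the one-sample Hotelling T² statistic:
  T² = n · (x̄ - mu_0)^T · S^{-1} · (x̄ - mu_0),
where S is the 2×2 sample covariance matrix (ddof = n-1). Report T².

Step 1 — sample mean vector:
  mean(U) = (8 + 1 + 3 + 2 + 3 + 3) / 6 = 20/6 = 3.3333
  mean(V) = (7 + 4 + 8 + 9 + 7 + 4) / 6 = 39/6 = 6.5
  x̄ = (3.3333, 6.5),  deviation x̄ - mu_0 = (3.3333, 6.5) - (7, 4) = (-3.6667, 2.5).

Step 2 — sample covariance matrix, S[i,j] = (1/(n-1)) · Σ_k (x_{k,i} - mean_i) · (x_{k,j} - mean_j), divisor n-1 = 5:
  S[U,U] = ((4.6667)·(4.6667) + (-2.3333)·(-2.3333) + (-0.3333)·(-0.3333) + (-1.3333)·(-1.3333) + (-0.3333)·(-0.3333) + (-0.3333)·(-0.3333)) / 5 = 29.3333/5 = 5.8667
  S[U,V] = ((4.6667)·(0.5) + (-2.3333)·(-2.5) + (-0.3333)·(1.5) + (-1.3333)·(2.5) + (-0.3333)·(0.5) + (-0.3333)·(-2.5)) / 5 = 5/5 = 1
  S[V,V] = ((0.5)·(0.5) + (-2.5)·(-2.5) + (1.5)·(1.5) + (2.5)·(2.5) + (0.5)·(0.5) + (-2.5)·(-2.5)) / 5 = 21.5/5 = 4.3
  S = [[5.8667, 1],
 [1, 4.3]].

Step 3 — invert S. det(S) = 5.8667·4.3 - (1)² = 24.2267.
  S^{-1} = (1/det) · [[d, -b], [-b, a]] = [[0.1775, -0.0413],
 [-0.0413, 0.2422]].

Step 4 — quadratic form (x̄ - mu_0)^T · S^{-1} · (x̄ - mu_0):
  S^{-1} · (x̄ - mu_0) = (-0.754, 0.7567),
  (x̄ - mu_0)^T · [...] = (-3.6667)·(-0.754) + (2.5)·(0.7567) = 4.6565.

Step 5 — scale by n: T² = 6 · 4.6565 = 27.9389.

T² ≈ 27.9389


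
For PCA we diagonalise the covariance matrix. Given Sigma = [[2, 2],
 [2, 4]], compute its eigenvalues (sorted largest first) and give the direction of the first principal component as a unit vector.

Step 1 — characteristic polynomial of 2×2 Sigma:
  det(Sigma - λI) = λ² - trace · λ + det = 0.
  trace = 2 + 4 = 6, det = 2·4 - (2)² = 4.
Step 2 — discriminant:
  Δ = trace² - 4·det = 36 - 16 = 20.
Step 3 — eigenvalues:
  λ = (trace ± √Δ)/2 = (6 ± 4.4721)/2,
  λ_1 = 5.2361,  λ_2 = 0.7639.

Step 4 — unit eigenvector for λ_1: solve (Sigma - λ_1 I)v = 0. First row:
  (2 - 5.2361)·v_x + (2)·v_y = 0, i.e. (-3.2361)·v_x + (2)·v_y = 0,
  so v ∝ (b, λ_1 - a) = (2, 3.2361) = u.
  ||u|| = √((2)² + (3.2361)²) = √(14.4721) ≈ 3.8042,
  v_1 = u/||u|| ≈ (0.5257, 0.8507) (||v_1|| = 1).

λ_1 = 5.2361,  λ_2 = 0.7639;  v_1 ≈ (0.5257, 0.8507)


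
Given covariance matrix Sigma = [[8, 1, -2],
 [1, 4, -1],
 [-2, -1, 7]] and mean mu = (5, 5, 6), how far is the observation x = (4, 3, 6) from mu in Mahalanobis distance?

Step 1 — centre the observation: (x - mu) = (-1, -2, 0).

Step 2 — invert Sigma (cofactor / det for 3×3, or solve directly):
  Sigma^{-1} = [[0.1371, -0.0254, 0.0355],
 [-0.0254, 0.264, 0.0305],
 [0.0355, 0.0305, 0.1574]].

Step 3 — form the quadratic (x - mu)^T · Sigma^{-1} · (x - mu):
  Sigma^{-1} · (x - mu) = (-0.0863, -0.5025, -0.0964).
  (x - mu)^T · [Sigma^{-1} · (x - mu)] = (-1)·(-0.0863) + (-2)·(-0.5025) + (0)·(-0.0964) = 1.0914.

Step 4 — take square root: d = √(1.0914) ≈ 1.0447.

d(x, mu) = √(1.0914) ≈ 1.0447


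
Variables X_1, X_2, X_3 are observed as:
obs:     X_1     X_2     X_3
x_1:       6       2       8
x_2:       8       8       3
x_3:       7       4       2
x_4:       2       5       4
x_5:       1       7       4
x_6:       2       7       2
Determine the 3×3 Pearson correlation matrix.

Step 1 — column means:
  mean(X_1) = (6 + 8 + 7 + 2 + 1 + 2) / 6 = 26/6 = 4.3333
  mean(X_2) = (2 + 8 + 4 + 5 + 7 + 7) / 6 = 33/6 = 5.5
  mean(X_3) = (8 + 3 + 2 + 4 + 4 + 2) / 6 = 23/6 = 3.8333

Step 2 — sample variances and covariances s[i,j] = (1/(n-1)) · Σ_k (x_{k,i} - mean_i) · (x_{k,j} - mean_j), with n-1 = 5:
  s[X_1,X_1] = ((1.6667)·(1.6667) + (3.6667)·(3.6667) + (2.6667)·(2.6667) + (-2.3333)·(-2.3333) + (-3.3333)·(-3.3333) + (-2.3333)·(-2.3333)) / 5 = 45.3333/5 = 9.0667
  s[X_1,X_2] = ((1.6667)·(-3.5) + (3.6667)·(2.5) + (2.6667)·(-1.5) + (-2.3333)·(-0.5) + (-3.3333)·(1.5) + (-2.3333)·(1.5)) / 5 = -8/5 = -1.6
  s[X_1,X_3] = ((1.6667)·(4.1667) + (3.6667)·(-0.8333) + (2.6667)·(-1.8333) + (-2.3333)·(0.1667) + (-3.3333)·(0.1667) + (-2.3333)·(-1.8333)) / 5 = 2.3333/5 = 0.4667
  s[X_2,X_2] = ((-3.5)·(-3.5) + (2.5)·(2.5) + (-1.5)·(-1.5) + (-0.5)·(-0.5) + (1.5)·(1.5) + (1.5)·(1.5)) / 5 = 25.5/5 = 5.1
  s[X_2,X_3] = ((-3.5)·(4.1667) + (2.5)·(-0.8333) + (-1.5)·(-1.8333) + (-0.5)·(0.1667) + (1.5)·(0.1667) + (1.5)·(-1.8333)) / 5 = -16.5/5 = -3.3
  s[X_3,X_3] = ((4.1667)·(4.1667) + (-0.8333)·(-0.8333) + (-1.8333)·(-1.8333) + (0.1667)·(0.1667) + (0.1667)·(0.1667) + (-1.8333)·(-1.8333)) / 5 = 24.8333/5 = 4.9667
  Sample standard deviations s_i = √(s[i,i]):
  s(X_1) = √(9.0667) = 3.0111
  s(X_2) = √(5.1) = 2.2583
  s(X_3) = √(4.9667) = 2.2286

Step 3 — r_{ij} = s_{ij} / (s_i · s_j):
  r[X_1,X_1] = 1 (diagonal).
  r[X_1,X_2] = -1.6 / (3.0111 · 2.2583) = -1.6 / 6.8 = -0.2353
  r[X_1,X_3] = 0.4667 / (3.0111 · 2.2286) = 0.4667 / 6.7105 = 0.0695
  r[X_2,X_2] = 1 (diagonal).
  r[X_2,X_3] = -3.3 / (2.2583 · 2.2286) = -3.3 / 5.0329 = -0.6557
  r[X_3,X_3] = 1 (diagonal).

R is symmetric with unit diagonal. Assembling:

R = [[1, -0.2353, 0.0695],
 [-0.2353, 1, -0.6557],
 [0.0695, -0.6557, 1]]


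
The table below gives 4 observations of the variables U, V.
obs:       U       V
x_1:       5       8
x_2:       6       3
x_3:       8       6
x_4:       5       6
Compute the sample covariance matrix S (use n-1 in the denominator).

Step 1 — column means:
  mean(U) = (5 + 6 + 8 + 5) / 4 = 24/4 = 6
  mean(V) = (8 + 3 + 6 + 6) / 4 = 23/4 = 5.75

Step 2 — sample covariance S[i,j] = (1/(n-1)) · Σ_k (x_{k,i} - mean_i) · (x_{k,j} - mean_j), with n-1 = 3.
  S[U,U] = ((-1)·(-1) + (0)·(0) + (2)·(2) + (-1)·(-1)) / 3 = 6/3 = 2
  S[U,V] = ((-1)·(2.25) + (0)·(-2.75) + (2)·(0.25) + (-1)·(0.25)) / 3 = -2/3 = -0.6667
  S[V,V] = ((2.25)·(2.25) + (-2.75)·(-2.75) + (0.25)·(0.25) + (0.25)·(0.25)) / 3 = 12.75/3 = 4.25

S is symmetric (S[j,i] = S[i,j]). Assembling:

S = [[2, -0.6667],
 [-0.6667, 4.25]]


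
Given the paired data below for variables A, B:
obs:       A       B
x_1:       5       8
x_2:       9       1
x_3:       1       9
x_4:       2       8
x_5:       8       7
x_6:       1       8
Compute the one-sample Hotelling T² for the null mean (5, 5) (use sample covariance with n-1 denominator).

Step 1 — sample mean vector:
  mean(A) = (5 + 9 + 1 + 2 + 8 + 1) / 6 = 26/6 = 4.3333
  mean(B) = (8 + 1 + 9 + 8 + 7 + 8) / 6 = 41/6 = 6.8333
  x̄ = (4.3333, 6.8333),  deviation x̄ - mu_0 = (4.3333, 6.8333) - (5, 5) = (-0.6667, 1.8333).

Step 2 — sample covariance matrix, S[i,j] = (1/(n-1)) · Σ_k (x_{k,i} - mean_i) · (x_{k,j} - mean_j), divisor n-1 = 5:
  S[A,A] = ((0.6667)·(0.6667) + (4.6667)·(4.6667) + (-3.3333)·(-3.3333) + (-2.3333)·(-2.3333) + (3.6667)·(3.6667) + (-3.3333)·(-3.3333)) / 5 = 63.3333/5 = 12.6667
  S[A,B] = ((0.6667)·(1.1667) + (4.6667)·(-5.8333) + (-3.3333)·(2.1667) + (-2.3333)·(1.1667) + (3.6667)·(0.1667) + (-3.3333)·(1.1667)) / 5 = -39.6667/5 = -7.9333
  S[B,B] = ((1.1667)·(1.1667) + (-5.8333)·(-5.8333) + (2.1667)·(2.1667) + (1.1667)·(1.1667) + (0.1667)·(0.1667) + (1.1667)·(1.1667)) / 5 = 42.8333/5 = 8.5667
  S = [[12.6667, -7.9333],
 [-7.9333, 8.5667]].

Step 3 — invert S. det(S) = 12.6667·8.5667 - (-7.9333)² = 45.5733.
  S^{-1} = (1/det) · [[d, -b], [-b, a]] = [[0.188, 0.1741],
 [0.1741, 0.2779]].

Step 4 — quadratic form (x̄ - mu_0)^T · S^{-1} · (x̄ - mu_0):
  S^{-1} · (x̄ - mu_0) = (0.1938, 0.3935),
  (x̄ - mu_0)^T · [...] = (-0.6667)·(0.1938) + (1.8333)·(0.3935) = 0.5922.

Step 5 — scale by n: T² = 6 · 0.5922 = 3.5532.

T² ≈ 3.5532


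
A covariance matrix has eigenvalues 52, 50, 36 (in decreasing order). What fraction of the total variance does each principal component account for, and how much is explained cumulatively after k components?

Step 1 — total variance = trace(Sigma) = Σ λ_i = 52 + 50 + 36 = 138.

Step 2 — fraction explained by component i = λ_i / Σ λ:
  PC1: 52/138 = 0.3768
  PC2: 50/138 = 0.3623
  PC3: 36/138 = 0.2609

Step 3 — cumulative fraction after k components = (λ_1 + ... + λ_k) / Σ λ:
  k = 1: 52/138 = 0.3768
  k = 2: (52 + 50)/138 = 102/138 = 0.7391
  k = 3: (52 + 50 + 36)/138 = 138/138 = 1

Summary (fraction, with percent):

explained: PC1 0.3768 (37.68%), PC2 0.3623 (36.23%), PC3 0.2609 (26.09%);  cumulative: 0.3768, 0.7391, 1


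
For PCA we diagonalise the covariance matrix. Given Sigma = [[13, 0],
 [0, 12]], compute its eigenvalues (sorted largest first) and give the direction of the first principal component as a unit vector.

Step 1 — characteristic polynomial of 2×2 Sigma:
  det(Sigma - λI) = λ² - trace · λ + det = 0.
  trace = 13 + 12 = 25, det = 13·12 - (0)² = 156.
Step 2 — discriminant:
  Δ = trace² - 4·det = 625 - 624 = 1.
Step 3 — eigenvalues:
  λ = (trace ± √Δ)/2 = (25 ± 1)/2,
  λ_1 = 13,  λ_2 = 12.

Step 4 — unit eigenvector for λ_1: Sigma is diagonal, so its eigenvectors are the coordinate axes. λ_1 = 13 is the diagonal entry on the first coordinate axis, hence
  v_1 = (1, 0) (||v_1|| = 1).

λ_1 = 13,  λ_2 = 12;  v_1 ≈ (1, 0)


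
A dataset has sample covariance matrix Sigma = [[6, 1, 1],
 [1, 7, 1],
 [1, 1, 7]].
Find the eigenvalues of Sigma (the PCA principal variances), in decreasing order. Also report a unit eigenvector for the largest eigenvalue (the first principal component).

Step 1 — characteristic polynomial p(λ) = det(λI - Sigma) = λ³ - tr·λ² + c_1·λ - det, where tr = trace, c_1 = sum of the principal 2×2 minors, det = det(Sigma):
  tr = 6 + 7 + 7 = 20,
  c_1 = (6·7 - (1)²) + (6·7 - (1)²) + (7·7 - (1)²) = 41 + 41 + 48 = 130,
  det = 6·(7·7 - (1)²) - (1)·((1)·7 - (1)·(1)) + (1)·((1)·(1) - 7·(1)) = 6·(48) - (1)·(6) + (1)·(-6) = 276.
  So p(λ) = λ³ - 20λ² + 130λ - 276.
Step 2 — look for an integer root (rational root theorem: any rational root is an integer divisor of 276). Testing λ = 6:
  p(6) = 216 - 720 + 780 - 276 = 0  ✓
  Dividing out (λ - 6): p(λ) = (λ - 6)(λ² - 14λ + 46).
Step 3 — remaining eigenvalues from the quadratic λ² - 14λ + 46 = 0:
  Δ = 14² - 4·46 = 196 - 184 = 12,  λ = (14 ± √12)/2 = (14 ± 3.4641)/2 ≈ 8.7321 or 5.2679.
  Sorted: λ_1 = 8.7321,  λ_2 = 6,  λ_3 = 5.2679  (check: sum = 20 = tr ✓).

Step 4 — unit eigenvector for λ_1 ≈ 8.7321: v spans the null space of (Sigma - λ_1 I), whose rows are
  r_1 = (-2.7321, 1, 1),  r_2 = (1, -1.7321, 1),  r_3 = (1, 1, -1.7321).
  v is orthogonal to every row, so take v ∝ r_1 × r_2 = ((1)·(1) - (1)·(-1.7321), (1)·(1) - (-2.7321)·(1), (-2.7321)·(-1.7321) - (1)·(1)) ≈ (2.7321, 3.7321, 3.7321).
  Let u = (2.7321, 3.7321, 3.7321).
  ||u|| = √((2.7321)² + (3.7321)² + (3.7321)²) = √(35.3205) ≈ 5.9431,  v_1 = u/||u|| ≈ (0.4597, 0.628, 0.628) (||v_1|| = 1).

λ_1 = 8.7321,  λ_2 = 6,  λ_3 = 5.2679;  v_1 ≈ (0.4597, 0.628, 0.628)


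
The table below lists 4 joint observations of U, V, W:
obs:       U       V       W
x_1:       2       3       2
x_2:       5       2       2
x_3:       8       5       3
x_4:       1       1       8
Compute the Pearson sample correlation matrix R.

Step 1 — column means:
  mean(U) = (2 + 5 + 8 + 1) / 4 = 16/4 = 4
  mean(V) = (3 + 2 + 5 + 1) / 4 = 11/4 = 2.75
  mean(W) = (2 + 2 + 3 + 8) / 4 = 15/4 = 3.75

Step 2 — sample variances and covariances s[i,j] = (1/(n-1)) · Σ_k (x_{k,i} - mean_i) · (x_{k,j} - mean_j), with n-1 = 3:
  s[U,U] = ((-2)·(-2) + (1)·(1) + (4)·(4) + (-3)·(-3)) / 3 = 30/3 = 10
  s[U,V] = ((-2)·(0.25) + (1)·(-0.75) + (4)·(2.25) + (-3)·(-1.75)) / 3 = 13/3 = 4.3333
  s[U,W] = ((-2)·(-1.75) + (1)·(-1.75) + (4)·(-0.75) + (-3)·(4.25)) / 3 = -14/3 = -4.6667
  s[V,V] = ((0.25)·(0.25) + (-0.75)·(-0.75) + (2.25)·(2.25) + (-1.75)·(-1.75)) / 3 = 8.75/3 = 2.9167
  s[V,W] = ((0.25)·(-1.75) + (-0.75)·(-1.75) + (2.25)·(-0.75) + (-1.75)·(4.25)) / 3 = -8.25/3 = -2.75
  s[W,W] = ((-1.75)·(-1.75) + (-1.75)·(-1.75) + (-0.75)·(-0.75) + (4.25)·(4.25)) / 3 = 24.75/3 = 8.25
  Sample standard deviations s_i = √(s[i,i]):
  s(U) = √(10) = 3.1623
  s(V) = √(2.9167) = 1.7078
  s(W) = √(8.25) = 2.8723

Step 3 — r_{ij} = s_{ij} / (s_i · s_j):
  r[U,U] = 1 (diagonal).
  r[U,V] = 4.3333 / (3.1623 · 1.7078) = 4.3333 / 5.4006 = 0.8024
  r[U,W] = -4.6667 / (3.1623 · 2.8723) = -4.6667 / 9.083 = -0.5138
  r[V,V] = 1 (diagonal).
  r[V,W] = -2.75 / (1.7078 · 2.8723) = -2.75 / 4.9054 = -0.5606
  r[W,W] = 1 (diagonal).

R is symmetric with unit diagonal. Assembling:

R = [[1, 0.8024, -0.5138],
 [0.8024, 1, -0.5606],
 [-0.5138, -0.5606, 1]]


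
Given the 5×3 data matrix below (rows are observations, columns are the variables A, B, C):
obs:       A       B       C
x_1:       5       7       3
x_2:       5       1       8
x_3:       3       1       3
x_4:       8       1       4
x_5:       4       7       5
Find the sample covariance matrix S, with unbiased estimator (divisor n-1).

Step 1 — column means:
  mean(A) = (5 + 5 + 3 + 8 + 4) / 5 = 25/5 = 5
  mean(B) = (7 + 1 + 1 + 1 + 7) / 5 = 17/5 = 3.4
  mean(C) = (3 + 8 + 3 + 4 + 5) / 5 = 23/5 = 4.6

Step 2 — sample covariance S[i,j] = (1/(n-1)) · Σ_k (x_{k,i} - mean_i) · (x_{k,j} - mean_j), with n-1 = 4.
  S[A,A] = ((0)·(0) + (0)·(0) + (-2)·(-2) + (3)·(3) + (-1)·(-1)) / 4 = 14/4 = 3.5
  S[A,B] = ((0)·(3.6) + (0)·(-2.4) + (-2)·(-2.4) + (3)·(-2.4) + (-1)·(3.6)) / 4 = -6/4 = -1.5
  S[A,C] = ((0)·(-1.6) + (0)·(3.4) + (-2)·(-1.6) + (3)·(-0.6) + (-1)·(0.4)) / 4 = 1/4 = 0.25
  S[B,B] = ((3.6)·(3.6) + (-2.4)·(-2.4) + (-2.4)·(-2.4) + (-2.4)·(-2.4) + (3.6)·(3.6)) / 4 = 43.2/4 = 10.8
  S[B,C] = ((3.6)·(-1.6) + (-2.4)·(3.4) + (-2.4)·(-1.6) + (-2.4)·(-0.6) + (3.6)·(0.4)) / 4 = -7.2/4 = -1.8
  S[C,C] = ((-1.6)·(-1.6) + (3.4)·(3.4) + (-1.6)·(-1.6) + (-0.6)·(-0.6) + (0.4)·(0.4)) / 4 = 17.2/4 = 4.3

S is symmetric (S[j,i] = S[i,j]). Assembling:

S = [[3.5, -1.5, 0.25],
 [-1.5, 10.8, -1.8],
 [0.25, -1.8, 4.3]]


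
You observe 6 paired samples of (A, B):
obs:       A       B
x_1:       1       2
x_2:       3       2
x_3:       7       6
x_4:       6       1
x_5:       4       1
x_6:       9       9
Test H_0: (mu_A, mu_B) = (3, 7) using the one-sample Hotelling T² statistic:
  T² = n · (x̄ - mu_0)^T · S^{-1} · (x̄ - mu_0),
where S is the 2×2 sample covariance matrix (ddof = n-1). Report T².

Step 1 — sample mean vector:
  mean(A) = (1 + 3 + 7 + 6 + 4 + 9) / 6 = 30/6 = 5
  mean(B) = (2 + 2 + 6 + 1 + 1 + 9) / 6 = 21/6 = 3.5
  x̄ = (5, 3.5),  deviation x̄ - mu_0 = (5, 3.5) - (3, 7) = (2, -3.5).

Step 2 — sample covariance matrix, S[i,j] = (1/(n-1)) · Σ_k (x_{k,i} - mean_i) · (x_{k,j} - mean_j), divisor n-1 = 5:
  S[A,A] = ((-4)·(-4) + (-2)·(-2) + (2)·(2) + (1)·(1) + (-1)·(-1) + (4)·(4)) / 5 = 42/5 = 8.4
  S[A,B] = ((-4)·(-1.5) + (-2)·(-1.5) + (2)·(2.5) + (1)·(-2.5) + (-1)·(-2.5) + (4)·(5.5)) / 5 = 36/5 = 7.2
  S[B,B] = ((-1.5)·(-1.5) + (-1.5)·(-1.5) + (2.5)·(2.5) + (-2.5)·(-2.5) + (-2.5)·(-2.5) + (5.5)·(5.5)) / 5 = 53.5/5 = 10.7
  S = [[8.4, 7.2],
 [7.2, 10.7]].

Step 3 — invert S. det(S) = 8.4·10.7 - (7.2)² = 38.04.
  S^{-1} = (1/det) · [[d, -b], [-b, a]] = [[0.2813, -0.1893],
 [-0.1893, 0.2208]].

Step 4 — quadratic form (x̄ - mu_0)^T · S^{-1} · (x̄ - mu_0):
  S^{-1} · (x̄ - mu_0) = (1.225, -1.1514),
  (x̄ - mu_0)^T · [...] = (2)·(1.225) + (-3.5)·(-1.1514) = 6.48.

Step 5 — scale by n: T² = 6 · 6.48 = 38.8801.

T² ≈ 38.8801


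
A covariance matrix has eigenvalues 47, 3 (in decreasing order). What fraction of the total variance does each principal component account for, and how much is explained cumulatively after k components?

Step 1 — total variance = trace(Sigma) = Σ λ_i = 47 + 3 = 50.

Step 2 — fraction explained by component i = λ_i / Σ λ:
  PC1: 47/50 = 0.94
  PC2: 3/50 = 0.06

Step 3 — cumulative fraction after k components = (λ_1 + ... + λ_k) / Σ λ:
  k = 1: 47/50 = 0.94
  k = 2: (47 + 3)/50 = 50/50 = 1

Summary (fraction, with percent):

explained: PC1 0.94 (94%), PC2 0.06 (6%);  cumulative: 0.94, 1


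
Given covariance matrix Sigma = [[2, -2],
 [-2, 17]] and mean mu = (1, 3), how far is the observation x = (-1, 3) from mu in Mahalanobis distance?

Step 1 — centre the observation: (x - mu) = (-2, 0).

Step 2 — invert Sigma. det(Sigma) = 2·17 - (-2)² = 30.
  Sigma^{-1} = (1/det) · [[d, -b], [-b, a]] = [[0.5667, 0.0667],
 [0.0667, 0.0667]].

Step 3 — form the quadratic (x - mu)^T · Sigma^{-1} · (x - mu):
  Sigma^{-1} · (x - mu) = (-1.1333, -0.1333).
  (x - mu)^T · [Sigma^{-1} · (x - mu)] = (-2)·(-1.1333) + (0)·(-0.1333) = 2.2667.

Step 4 — take square root: d = √(2.2667) ≈ 1.5055.

d(x, mu) = √(2.2667) ≈ 1.5055


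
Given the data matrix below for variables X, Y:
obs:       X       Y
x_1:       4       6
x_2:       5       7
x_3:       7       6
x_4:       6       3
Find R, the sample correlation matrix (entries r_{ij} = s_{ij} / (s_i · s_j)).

Step 1 — column means:
  mean(X) = (4 + 5 + 7 + 6) / 4 = 22/4 = 5.5
  mean(Y) = (6 + 7 + 6 + 3) / 4 = 22/4 = 5.5

Step 2 — sample variances and covariances s[i,j] = (1/(n-1)) · Σ_k (x_{k,i} - mean_i) · (x_{k,j} - mean_j), with n-1 = 3:
  s[X,X] = ((-1.5)·(-1.5) + (-0.5)·(-0.5) + (1.5)·(1.5) + (0.5)·(0.5)) / 3 = 5/3 = 1.6667
  s[X,Y] = ((-1.5)·(0.5) + (-0.5)·(1.5) + (1.5)·(0.5) + (0.5)·(-2.5)) / 3 = -2/3 = -0.6667
  s[Y,Y] = ((0.5)·(0.5) + (1.5)·(1.5) + (0.5)·(0.5) + (-2.5)·(-2.5)) / 3 = 9/3 = 3
  Sample standard deviations s_i = √(s[i,i]):
  s(X) = √(1.6667) = 1.291
  s(Y) = √(3) = 1.7321

Step 3 — r_{ij} = s_{ij} / (s_i · s_j):
  r[X,X] = 1 (diagonal).
  r[X,Y] = -0.6667 / (1.291 · 1.7321) = -0.6667 / 2.2361 = -0.2981
  r[Y,Y] = 1 (diagonal).

R is symmetric with unit diagonal. Assembling:

R = [[1, -0.2981],
 [-0.2981, 1]]


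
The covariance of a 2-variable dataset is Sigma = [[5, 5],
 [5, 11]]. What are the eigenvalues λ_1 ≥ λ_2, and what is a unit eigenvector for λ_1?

Step 1 — characteristic polynomial of 2×2 Sigma:
  det(Sigma - λI) = λ² - trace · λ + det = 0.
  trace = 5 + 11 = 16, det = 5·11 - (5)² = 30.
Step 2 — discriminant:
  Δ = trace² - 4·det = 256 - 120 = 136.
Step 3 — eigenvalues:
  λ = (trace ± √Δ)/2 = (16 ± 11.6619)/2,
  λ_1 = 13.831,  λ_2 = 2.169.

Step 4 — unit eigenvector for λ_1: solve (Sigma - λ_1 I)v = 0. First row:
  (5 - 13.831)·v_x + (5)·v_y = 0, i.e. (-8.831)·v_x + (5)·v_y = 0,
  so v ∝ (b, λ_1 - a) = (5, 8.831) = u.
  ||u|| = √((5)² + (8.831)²) = √(102.9857) ≈ 10.1482,
  v_1 = u/||u|| ≈ (0.4927, 0.8702) (||v_1|| = 1).

λ_1 = 13.831,  λ_2 = 2.169;  v_1 ≈ (0.4927, 0.8702)


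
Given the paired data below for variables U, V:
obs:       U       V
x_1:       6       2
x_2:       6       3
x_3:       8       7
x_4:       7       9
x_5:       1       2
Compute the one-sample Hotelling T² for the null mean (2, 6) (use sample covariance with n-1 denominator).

Step 1 — sample mean vector:
  mean(U) = (6 + 6 + 8 + 7 + 1) / 5 = 28/5 = 5.6
  mean(V) = (2 + 3 + 7 + 9 + 2) / 5 = 23/5 = 4.6
  x̄ = (5.6, 4.6),  deviation x̄ - mu_0 = (5.6, 4.6) - (2, 6) = (3.6, -1.4).

Step 2 — sample covariance matrix, S[i,j] = (1/(n-1)) · Σ_k (x_{k,i} - mean_i) · (x_{k,j} - mean_j), divisor n-1 = 4:
  S[U,U] = ((0.4)·(0.4) + (0.4)·(0.4) + (2.4)·(2.4) + (1.4)·(1.4) + (-4.6)·(-4.6)) / 4 = 29.2/4 = 7.3
  S[U,V] = ((0.4)·(-2.6) + (0.4)·(-1.6) + (2.4)·(2.4) + (1.4)·(4.4) + (-4.6)·(-2.6)) / 4 = 22.2/4 = 5.55
  S[V,V] = ((-2.6)·(-2.6) + (-1.6)·(-1.6) + (2.4)·(2.4) + (4.4)·(4.4) + (-2.6)·(-2.6)) / 4 = 41.2/4 = 10.3
  S = [[7.3, 5.55],
 [5.55, 10.3]].

Step 3 — invert S. det(S) = 7.3·10.3 - (5.55)² = 44.3875.
  S^{-1} = (1/det) · [[d, -b], [-b, a]] = [[0.232, -0.125],
 [-0.125, 0.1645]].

Step 4 — quadratic form (x̄ - mu_0)^T · S^{-1} · (x̄ - mu_0):
  S^{-1} · (x̄ - mu_0) = (1.0104, -0.6804),
  (x̄ - mu_0)^T · [...] = (3.6)·(1.0104) + (-1.4)·(-0.6804) = 4.59.

Step 5 — scale by n: T² = 5 · 4.59 = 22.9502.

T² ≈ 22.9502
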